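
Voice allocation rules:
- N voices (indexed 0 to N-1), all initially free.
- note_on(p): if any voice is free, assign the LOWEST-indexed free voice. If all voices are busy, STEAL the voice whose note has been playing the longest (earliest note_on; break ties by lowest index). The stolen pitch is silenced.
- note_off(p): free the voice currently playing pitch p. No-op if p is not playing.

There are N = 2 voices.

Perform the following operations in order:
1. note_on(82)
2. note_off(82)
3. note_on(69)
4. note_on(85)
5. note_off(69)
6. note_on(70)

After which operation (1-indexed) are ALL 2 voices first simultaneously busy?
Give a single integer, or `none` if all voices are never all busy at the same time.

Answer: 4

Derivation:
Op 1: note_on(82): voice 0 is free -> assigned | voices=[82 -]
Op 2: note_off(82): free voice 0 | voices=[- -]
Op 3: note_on(69): voice 0 is free -> assigned | voices=[69 -]
Op 4: note_on(85): voice 1 is free -> assigned | voices=[69 85]
Op 5: note_off(69): free voice 0 | voices=[- 85]
Op 6: note_on(70): voice 0 is free -> assigned | voices=[70 85]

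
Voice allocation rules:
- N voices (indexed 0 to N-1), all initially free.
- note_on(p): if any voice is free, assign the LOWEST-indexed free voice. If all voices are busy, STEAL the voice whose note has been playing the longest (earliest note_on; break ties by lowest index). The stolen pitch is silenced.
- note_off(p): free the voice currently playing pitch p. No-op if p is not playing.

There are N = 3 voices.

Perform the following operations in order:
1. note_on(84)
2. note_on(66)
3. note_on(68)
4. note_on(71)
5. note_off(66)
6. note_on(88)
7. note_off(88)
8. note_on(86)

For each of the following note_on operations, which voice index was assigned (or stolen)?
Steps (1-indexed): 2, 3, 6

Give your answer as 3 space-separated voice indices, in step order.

Op 1: note_on(84): voice 0 is free -> assigned | voices=[84 - -]
Op 2: note_on(66): voice 1 is free -> assigned | voices=[84 66 -]
Op 3: note_on(68): voice 2 is free -> assigned | voices=[84 66 68]
Op 4: note_on(71): all voices busy, STEAL voice 0 (pitch 84, oldest) -> assign | voices=[71 66 68]
Op 5: note_off(66): free voice 1 | voices=[71 - 68]
Op 6: note_on(88): voice 1 is free -> assigned | voices=[71 88 68]
Op 7: note_off(88): free voice 1 | voices=[71 - 68]
Op 8: note_on(86): voice 1 is free -> assigned | voices=[71 86 68]

Answer: 1 2 1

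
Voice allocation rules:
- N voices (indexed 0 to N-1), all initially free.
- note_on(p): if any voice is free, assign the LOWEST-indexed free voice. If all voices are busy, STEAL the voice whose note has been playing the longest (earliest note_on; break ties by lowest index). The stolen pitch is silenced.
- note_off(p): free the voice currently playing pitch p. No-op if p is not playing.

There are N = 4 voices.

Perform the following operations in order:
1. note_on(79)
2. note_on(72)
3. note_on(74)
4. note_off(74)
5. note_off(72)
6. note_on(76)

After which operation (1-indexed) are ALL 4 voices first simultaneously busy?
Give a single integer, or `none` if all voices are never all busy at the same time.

Answer: none

Derivation:
Op 1: note_on(79): voice 0 is free -> assigned | voices=[79 - - -]
Op 2: note_on(72): voice 1 is free -> assigned | voices=[79 72 - -]
Op 3: note_on(74): voice 2 is free -> assigned | voices=[79 72 74 -]
Op 4: note_off(74): free voice 2 | voices=[79 72 - -]
Op 5: note_off(72): free voice 1 | voices=[79 - - -]
Op 6: note_on(76): voice 1 is free -> assigned | voices=[79 76 - -]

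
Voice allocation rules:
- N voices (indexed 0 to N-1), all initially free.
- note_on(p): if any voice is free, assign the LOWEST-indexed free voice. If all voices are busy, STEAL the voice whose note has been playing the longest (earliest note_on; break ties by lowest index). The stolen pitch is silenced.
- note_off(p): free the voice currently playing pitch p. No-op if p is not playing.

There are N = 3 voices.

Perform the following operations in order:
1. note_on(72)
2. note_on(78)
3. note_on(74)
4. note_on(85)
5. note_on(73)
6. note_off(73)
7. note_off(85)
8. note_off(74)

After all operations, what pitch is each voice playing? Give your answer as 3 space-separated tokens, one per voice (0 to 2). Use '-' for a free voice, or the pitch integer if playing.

Op 1: note_on(72): voice 0 is free -> assigned | voices=[72 - -]
Op 2: note_on(78): voice 1 is free -> assigned | voices=[72 78 -]
Op 3: note_on(74): voice 2 is free -> assigned | voices=[72 78 74]
Op 4: note_on(85): all voices busy, STEAL voice 0 (pitch 72, oldest) -> assign | voices=[85 78 74]
Op 5: note_on(73): all voices busy, STEAL voice 1 (pitch 78, oldest) -> assign | voices=[85 73 74]
Op 6: note_off(73): free voice 1 | voices=[85 - 74]
Op 7: note_off(85): free voice 0 | voices=[- - 74]
Op 8: note_off(74): free voice 2 | voices=[- - -]

Answer: - - -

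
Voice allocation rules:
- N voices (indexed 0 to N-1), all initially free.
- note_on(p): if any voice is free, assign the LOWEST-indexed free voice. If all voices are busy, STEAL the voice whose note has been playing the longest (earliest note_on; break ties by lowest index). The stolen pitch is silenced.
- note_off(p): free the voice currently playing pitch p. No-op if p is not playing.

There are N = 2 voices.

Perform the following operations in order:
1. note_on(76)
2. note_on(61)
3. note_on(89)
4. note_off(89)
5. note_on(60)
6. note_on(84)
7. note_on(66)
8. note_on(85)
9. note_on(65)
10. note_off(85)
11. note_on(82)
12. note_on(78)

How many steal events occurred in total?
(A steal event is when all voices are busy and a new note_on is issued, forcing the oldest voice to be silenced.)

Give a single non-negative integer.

Op 1: note_on(76): voice 0 is free -> assigned | voices=[76 -]
Op 2: note_on(61): voice 1 is free -> assigned | voices=[76 61]
Op 3: note_on(89): all voices busy, STEAL voice 0 (pitch 76, oldest) -> assign | voices=[89 61]
Op 4: note_off(89): free voice 0 | voices=[- 61]
Op 5: note_on(60): voice 0 is free -> assigned | voices=[60 61]
Op 6: note_on(84): all voices busy, STEAL voice 1 (pitch 61, oldest) -> assign | voices=[60 84]
Op 7: note_on(66): all voices busy, STEAL voice 0 (pitch 60, oldest) -> assign | voices=[66 84]
Op 8: note_on(85): all voices busy, STEAL voice 1 (pitch 84, oldest) -> assign | voices=[66 85]
Op 9: note_on(65): all voices busy, STEAL voice 0 (pitch 66, oldest) -> assign | voices=[65 85]
Op 10: note_off(85): free voice 1 | voices=[65 -]
Op 11: note_on(82): voice 1 is free -> assigned | voices=[65 82]
Op 12: note_on(78): all voices busy, STEAL voice 0 (pitch 65, oldest) -> assign | voices=[78 82]

Answer: 6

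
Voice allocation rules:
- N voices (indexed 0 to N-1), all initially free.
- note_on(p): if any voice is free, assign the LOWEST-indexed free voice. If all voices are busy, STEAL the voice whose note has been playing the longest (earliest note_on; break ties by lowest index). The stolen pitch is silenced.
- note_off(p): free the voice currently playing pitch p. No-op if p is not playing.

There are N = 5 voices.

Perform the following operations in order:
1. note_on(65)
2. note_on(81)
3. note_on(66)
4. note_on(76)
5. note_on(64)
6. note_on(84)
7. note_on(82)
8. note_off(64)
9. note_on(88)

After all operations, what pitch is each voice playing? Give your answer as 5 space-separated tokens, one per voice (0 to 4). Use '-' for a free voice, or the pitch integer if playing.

Answer: 84 82 66 76 88

Derivation:
Op 1: note_on(65): voice 0 is free -> assigned | voices=[65 - - - -]
Op 2: note_on(81): voice 1 is free -> assigned | voices=[65 81 - - -]
Op 3: note_on(66): voice 2 is free -> assigned | voices=[65 81 66 - -]
Op 4: note_on(76): voice 3 is free -> assigned | voices=[65 81 66 76 -]
Op 5: note_on(64): voice 4 is free -> assigned | voices=[65 81 66 76 64]
Op 6: note_on(84): all voices busy, STEAL voice 0 (pitch 65, oldest) -> assign | voices=[84 81 66 76 64]
Op 7: note_on(82): all voices busy, STEAL voice 1 (pitch 81, oldest) -> assign | voices=[84 82 66 76 64]
Op 8: note_off(64): free voice 4 | voices=[84 82 66 76 -]
Op 9: note_on(88): voice 4 is free -> assigned | voices=[84 82 66 76 88]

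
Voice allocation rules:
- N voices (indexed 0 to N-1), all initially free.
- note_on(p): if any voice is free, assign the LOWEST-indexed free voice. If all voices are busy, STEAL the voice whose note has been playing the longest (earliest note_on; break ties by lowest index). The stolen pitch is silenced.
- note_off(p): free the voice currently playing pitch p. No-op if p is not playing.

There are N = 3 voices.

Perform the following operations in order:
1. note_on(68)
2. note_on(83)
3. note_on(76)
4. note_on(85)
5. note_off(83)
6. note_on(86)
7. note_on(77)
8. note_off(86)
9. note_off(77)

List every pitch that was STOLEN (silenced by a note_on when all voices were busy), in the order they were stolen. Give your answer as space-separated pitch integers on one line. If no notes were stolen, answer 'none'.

Op 1: note_on(68): voice 0 is free -> assigned | voices=[68 - -]
Op 2: note_on(83): voice 1 is free -> assigned | voices=[68 83 -]
Op 3: note_on(76): voice 2 is free -> assigned | voices=[68 83 76]
Op 4: note_on(85): all voices busy, STEAL voice 0 (pitch 68, oldest) -> assign | voices=[85 83 76]
Op 5: note_off(83): free voice 1 | voices=[85 - 76]
Op 6: note_on(86): voice 1 is free -> assigned | voices=[85 86 76]
Op 7: note_on(77): all voices busy, STEAL voice 2 (pitch 76, oldest) -> assign | voices=[85 86 77]
Op 8: note_off(86): free voice 1 | voices=[85 - 77]
Op 9: note_off(77): free voice 2 | voices=[85 - -]

Answer: 68 76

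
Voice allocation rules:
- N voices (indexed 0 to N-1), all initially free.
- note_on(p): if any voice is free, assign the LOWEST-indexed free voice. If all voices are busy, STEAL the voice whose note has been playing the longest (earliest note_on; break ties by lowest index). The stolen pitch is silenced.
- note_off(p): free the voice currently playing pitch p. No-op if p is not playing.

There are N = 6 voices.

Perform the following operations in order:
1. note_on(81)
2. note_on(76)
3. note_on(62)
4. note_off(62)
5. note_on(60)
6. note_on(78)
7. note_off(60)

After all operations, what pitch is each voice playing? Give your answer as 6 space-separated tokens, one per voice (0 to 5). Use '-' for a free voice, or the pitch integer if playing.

Answer: 81 76 - 78 - -

Derivation:
Op 1: note_on(81): voice 0 is free -> assigned | voices=[81 - - - - -]
Op 2: note_on(76): voice 1 is free -> assigned | voices=[81 76 - - - -]
Op 3: note_on(62): voice 2 is free -> assigned | voices=[81 76 62 - - -]
Op 4: note_off(62): free voice 2 | voices=[81 76 - - - -]
Op 5: note_on(60): voice 2 is free -> assigned | voices=[81 76 60 - - -]
Op 6: note_on(78): voice 3 is free -> assigned | voices=[81 76 60 78 - -]
Op 7: note_off(60): free voice 2 | voices=[81 76 - 78 - -]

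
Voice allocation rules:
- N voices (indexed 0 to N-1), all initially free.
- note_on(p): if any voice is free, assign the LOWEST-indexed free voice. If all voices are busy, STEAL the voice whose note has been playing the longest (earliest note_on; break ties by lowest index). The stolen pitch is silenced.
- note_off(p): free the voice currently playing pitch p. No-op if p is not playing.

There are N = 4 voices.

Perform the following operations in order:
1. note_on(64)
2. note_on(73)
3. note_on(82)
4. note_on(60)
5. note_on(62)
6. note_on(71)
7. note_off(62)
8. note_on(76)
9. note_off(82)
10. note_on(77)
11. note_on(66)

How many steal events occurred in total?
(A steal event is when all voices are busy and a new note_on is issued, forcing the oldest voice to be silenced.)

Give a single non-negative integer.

Op 1: note_on(64): voice 0 is free -> assigned | voices=[64 - - -]
Op 2: note_on(73): voice 1 is free -> assigned | voices=[64 73 - -]
Op 3: note_on(82): voice 2 is free -> assigned | voices=[64 73 82 -]
Op 4: note_on(60): voice 3 is free -> assigned | voices=[64 73 82 60]
Op 5: note_on(62): all voices busy, STEAL voice 0 (pitch 64, oldest) -> assign | voices=[62 73 82 60]
Op 6: note_on(71): all voices busy, STEAL voice 1 (pitch 73, oldest) -> assign | voices=[62 71 82 60]
Op 7: note_off(62): free voice 0 | voices=[- 71 82 60]
Op 8: note_on(76): voice 0 is free -> assigned | voices=[76 71 82 60]
Op 9: note_off(82): free voice 2 | voices=[76 71 - 60]
Op 10: note_on(77): voice 2 is free -> assigned | voices=[76 71 77 60]
Op 11: note_on(66): all voices busy, STEAL voice 3 (pitch 60, oldest) -> assign | voices=[76 71 77 66]

Answer: 3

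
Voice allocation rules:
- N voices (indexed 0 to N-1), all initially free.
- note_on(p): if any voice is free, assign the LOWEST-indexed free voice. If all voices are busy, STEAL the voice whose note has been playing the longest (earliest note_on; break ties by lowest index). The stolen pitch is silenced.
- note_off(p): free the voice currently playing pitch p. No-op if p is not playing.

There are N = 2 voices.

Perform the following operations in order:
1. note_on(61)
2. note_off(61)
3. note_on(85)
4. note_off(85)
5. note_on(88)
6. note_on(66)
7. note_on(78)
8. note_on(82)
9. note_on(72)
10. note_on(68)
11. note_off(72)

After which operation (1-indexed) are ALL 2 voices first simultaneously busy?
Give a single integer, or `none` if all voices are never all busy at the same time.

Answer: 6

Derivation:
Op 1: note_on(61): voice 0 is free -> assigned | voices=[61 -]
Op 2: note_off(61): free voice 0 | voices=[- -]
Op 3: note_on(85): voice 0 is free -> assigned | voices=[85 -]
Op 4: note_off(85): free voice 0 | voices=[- -]
Op 5: note_on(88): voice 0 is free -> assigned | voices=[88 -]
Op 6: note_on(66): voice 1 is free -> assigned | voices=[88 66]
Op 7: note_on(78): all voices busy, STEAL voice 0 (pitch 88, oldest) -> assign | voices=[78 66]
Op 8: note_on(82): all voices busy, STEAL voice 1 (pitch 66, oldest) -> assign | voices=[78 82]
Op 9: note_on(72): all voices busy, STEAL voice 0 (pitch 78, oldest) -> assign | voices=[72 82]
Op 10: note_on(68): all voices busy, STEAL voice 1 (pitch 82, oldest) -> assign | voices=[72 68]
Op 11: note_off(72): free voice 0 | voices=[- 68]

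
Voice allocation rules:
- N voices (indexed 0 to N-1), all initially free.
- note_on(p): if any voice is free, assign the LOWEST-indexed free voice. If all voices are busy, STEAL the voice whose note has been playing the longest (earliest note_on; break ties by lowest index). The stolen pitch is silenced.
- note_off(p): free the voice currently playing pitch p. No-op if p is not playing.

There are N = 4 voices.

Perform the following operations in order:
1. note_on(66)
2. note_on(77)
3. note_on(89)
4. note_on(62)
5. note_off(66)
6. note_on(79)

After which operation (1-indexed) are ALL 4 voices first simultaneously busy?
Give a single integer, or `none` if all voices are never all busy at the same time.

Op 1: note_on(66): voice 0 is free -> assigned | voices=[66 - - -]
Op 2: note_on(77): voice 1 is free -> assigned | voices=[66 77 - -]
Op 3: note_on(89): voice 2 is free -> assigned | voices=[66 77 89 -]
Op 4: note_on(62): voice 3 is free -> assigned | voices=[66 77 89 62]
Op 5: note_off(66): free voice 0 | voices=[- 77 89 62]
Op 6: note_on(79): voice 0 is free -> assigned | voices=[79 77 89 62]

Answer: 4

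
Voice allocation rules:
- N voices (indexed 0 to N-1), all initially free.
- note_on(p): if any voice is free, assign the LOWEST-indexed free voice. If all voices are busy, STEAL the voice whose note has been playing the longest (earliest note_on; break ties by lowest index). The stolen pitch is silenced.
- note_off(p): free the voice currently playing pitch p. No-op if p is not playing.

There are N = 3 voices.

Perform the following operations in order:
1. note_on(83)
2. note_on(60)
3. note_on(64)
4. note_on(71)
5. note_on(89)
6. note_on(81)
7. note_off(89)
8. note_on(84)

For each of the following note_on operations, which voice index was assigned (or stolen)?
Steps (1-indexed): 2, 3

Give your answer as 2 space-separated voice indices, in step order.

Answer: 1 2

Derivation:
Op 1: note_on(83): voice 0 is free -> assigned | voices=[83 - -]
Op 2: note_on(60): voice 1 is free -> assigned | voices=[83 60 -]
Op 3: note_on(64): voice 2 is free -> assigned | voices=[83 60 64]
Op 4: note_on(71): all voices busy, STEAL voice 0 (pitch 83, oldest) -> assign | voices=[71 60 64]
Op 5: note_on(89): all voices busy, STEAL voice 1 (pitch 60, oldest) -> assign | voices=[71 89 64]
Op 6: note_on(81): all voices busy, STEAL voice 2 (pitch 64, oldest) -> assign | voices=[71 89 81]
Op 7: note_off(89): free voice 1 | voices=[71 - 81]
Op 8: note_on(84): voice 1 is free -> assigned | voices=[71 84 81]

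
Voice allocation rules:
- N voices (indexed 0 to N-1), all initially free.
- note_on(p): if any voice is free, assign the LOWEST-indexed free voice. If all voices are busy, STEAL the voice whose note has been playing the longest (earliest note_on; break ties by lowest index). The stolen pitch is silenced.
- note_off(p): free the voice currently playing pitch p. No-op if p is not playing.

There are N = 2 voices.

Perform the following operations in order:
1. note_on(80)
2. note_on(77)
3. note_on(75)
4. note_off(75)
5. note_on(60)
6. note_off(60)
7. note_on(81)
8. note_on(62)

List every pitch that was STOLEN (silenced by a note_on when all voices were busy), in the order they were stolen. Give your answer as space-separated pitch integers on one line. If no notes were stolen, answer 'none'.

Op 1: note_on(80): voice 0 is free -> assigned | voices=[80 -]
Op 2: note_on(77): voice 1 is free -> assigned | voices=[80 77]
Op 3: note_on(75): all voices busy, STEAL voice 0 (pitch 80, oldest) -> assign | voices=[75 77]
Op 4: note_off(75): free voice 0 | voices=[- 77]
Op 5: note_on(60): voice 0 is free -> assigned | voices=[60 77]
Op 6: note_off(60): free voice 0 | voices=[- 77]
Op 7: note_on(81): voice 0 is free -> assigned | voices=[81 77]
Op 8: note_on(62): all voices busy, STEAL voice 1 (pitch 77, oldest) -> assign | voices=[81 62]

Answer: 80 77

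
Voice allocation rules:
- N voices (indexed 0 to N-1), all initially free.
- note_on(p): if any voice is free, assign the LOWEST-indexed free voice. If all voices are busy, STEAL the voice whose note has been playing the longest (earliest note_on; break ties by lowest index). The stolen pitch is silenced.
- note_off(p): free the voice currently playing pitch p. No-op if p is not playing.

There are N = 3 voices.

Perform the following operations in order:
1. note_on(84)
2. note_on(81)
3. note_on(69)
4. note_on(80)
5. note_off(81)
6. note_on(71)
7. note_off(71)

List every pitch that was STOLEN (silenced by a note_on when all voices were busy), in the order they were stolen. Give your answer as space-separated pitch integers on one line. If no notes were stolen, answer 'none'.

Answer: 84

Derivation:
Op 1: note_on(84): voice 0 is free -> assigned | voices=[84 - -]
Op 2: note_on(81): voice 1 is free -> assigned | voices=[84 81 -]
Op 3: note_on(69): voice 2 is free -> assigned | voices=[84 81 69]
Op 4: note_on(80): all voices busy, STEAL voice 0 (pitch 84, oldest) -> assign | voices=[80 81 69]
Op 5: note_off(81): free voice 1 | voices=[80 - 69]
Op 6: note_on(71): voice 1 is free -> assigned | voices=[80 71 69]
Op 7: note_off(71): free voice 1 | voices=[80 - 69]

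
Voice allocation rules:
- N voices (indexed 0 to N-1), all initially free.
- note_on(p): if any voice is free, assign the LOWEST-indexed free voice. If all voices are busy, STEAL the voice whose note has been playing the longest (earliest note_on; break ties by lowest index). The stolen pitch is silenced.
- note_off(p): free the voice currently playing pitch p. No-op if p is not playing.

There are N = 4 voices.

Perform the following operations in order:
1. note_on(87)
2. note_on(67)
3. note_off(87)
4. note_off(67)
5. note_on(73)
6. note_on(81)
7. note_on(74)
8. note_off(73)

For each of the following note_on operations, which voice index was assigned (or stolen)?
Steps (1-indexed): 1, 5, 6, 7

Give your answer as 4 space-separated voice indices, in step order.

Answer: 0 0 1 2

Derivation:
Op 1: note_on(87): voice 0 is free -> assigned | voices=[87 - - -]
Op 2: note_on(67): voice 1 is free -> assigned | voices=[87 67 - -]
Op 3: note_off(87): free voice 0 | voices=[- 67 - -]
Op 4: note_off(67): free voice 1 | voices=[- - - -]
Op 5: note_on(73): voice 0 is free -> assigned | voices=[73 - - -]
Op 6: note_on(81): voice 1 is free -> assigned | voices=[73 81 - -]
Op 7: note_on(74): voice 2 is free -> assigned | voices=[73 81 74 -]
Op 8: note_off(73): free voice 0 | voices=[- 81 74 -]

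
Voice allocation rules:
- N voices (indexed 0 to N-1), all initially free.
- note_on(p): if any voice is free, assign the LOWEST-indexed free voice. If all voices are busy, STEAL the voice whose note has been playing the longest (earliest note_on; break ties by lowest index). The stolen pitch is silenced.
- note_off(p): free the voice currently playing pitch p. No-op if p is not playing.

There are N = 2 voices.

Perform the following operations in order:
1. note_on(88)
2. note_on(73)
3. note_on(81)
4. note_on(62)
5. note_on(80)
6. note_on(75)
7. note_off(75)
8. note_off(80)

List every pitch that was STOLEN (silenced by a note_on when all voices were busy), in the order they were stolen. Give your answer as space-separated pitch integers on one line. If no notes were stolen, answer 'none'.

Answer: 88 73 81 62

Derivation:
Op 1: note_on(88): voice 0 is free -> assigned | voices=[88 -]
Op 2: note_on(73): voice 1 is free -> assigned | voices=[88 73]
Op 3: note_on(81): all voices busy, STEAL voice 0 (pitch 88, oldest) -> assign | voices=[81 73]
Op 4: note_on(62): all voices busy, STEAL voice 1 (pitch 73, oldest) -> assign | voices=[81 62]
Op 5: note_on(80): all voices busy, STEAL voice 0 (pitch 81, oldest) -> assign | voices=[80 62]
Op 6: note_on(75): all voices busy, STEAL voice 1 (pitch 62, oldest) -> assign | voices=[80 75]
Op 7: note_off(75): free voice 1 | voices=[80 -]
Op 8: note_off(80): free voice 0 | voices=[- -]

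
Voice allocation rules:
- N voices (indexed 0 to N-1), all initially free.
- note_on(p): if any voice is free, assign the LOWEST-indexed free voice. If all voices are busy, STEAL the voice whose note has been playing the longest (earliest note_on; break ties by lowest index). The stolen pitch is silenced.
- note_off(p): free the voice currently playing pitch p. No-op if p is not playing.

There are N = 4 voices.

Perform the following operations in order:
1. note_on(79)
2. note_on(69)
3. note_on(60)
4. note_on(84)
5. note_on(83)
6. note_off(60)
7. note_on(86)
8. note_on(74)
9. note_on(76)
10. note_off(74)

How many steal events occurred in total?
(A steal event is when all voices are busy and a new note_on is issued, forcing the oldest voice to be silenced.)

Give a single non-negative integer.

Answer: 3

Derivation:
Op 1: note_on(79): voice 0 is free -> assigned | voices=[79 - - -]
Op 2: note_on(69): voice 1 is free -> assigned | voices=[79 69 - -]
Op 3: note_on(60): voice 2 is free -> assigned | voices=[79 69 60 -]
Op 4: note_on(84): voice 3 is free -> assigned | voices=[79 69 60 84]
Op 5: note_on(83): all voices busy, STEAL voice 0 (pitch 79, oldest) -> assign | voices=[83 69 60 84]
Op 6: note_off(60): free voice 2 | voices=[83 69 - 84]
Op 7: note_on(86): voice 2 is free -> assigned | voices=[83 69 86 84]
Op 8: note_on(74): all voices busy, STEAL voice 1 (pitch 69, oldest) -> assign | voices=[83 74 86 84]
Op 9: note_on(76): all voices busy, STEAL voice 3 (pitch 84, oldest) -> assign | voices=[83 74 86 76]
Op 10: note_off(74): free voice 1 | voices=[83 - 86 76]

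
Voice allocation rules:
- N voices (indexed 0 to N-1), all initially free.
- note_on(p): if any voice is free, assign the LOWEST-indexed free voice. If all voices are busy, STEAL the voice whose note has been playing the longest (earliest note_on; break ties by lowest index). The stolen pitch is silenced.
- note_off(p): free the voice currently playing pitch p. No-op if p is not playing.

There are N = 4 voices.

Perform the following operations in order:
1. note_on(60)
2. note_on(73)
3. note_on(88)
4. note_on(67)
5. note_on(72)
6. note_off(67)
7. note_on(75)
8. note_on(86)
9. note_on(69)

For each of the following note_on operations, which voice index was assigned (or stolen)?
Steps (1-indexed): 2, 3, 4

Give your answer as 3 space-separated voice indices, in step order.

Answer: 1 2 3

Derivation:
Op 1: note_on(60): voice 0 is free -> assigned | voices=[60 - - -]
Op 2: note_on(73): voice 1 is free -> assigned | voices=[60 73 - -]
Op 3: note_on(88): voice 2 is free -> assigned | voices=[60 73 88 -]
Op 4: note_on(67): voice 3 is free -> assigned | voices=[60 73 88 67]
Op 5: note_on(72): all voices busy, STEAL voice 0 (pitch 60, oldest) -> assign | voices=[72 73 88 67]
Op 6: note_off(67): free voice 3 | voices=[72 73 88 -]
Op 7: note_on(75): voice 3 is free -> assigned | voices=[72 73 88 75]
Op 8: note_on(86): all voices busy, STEAL voice 1 (pitch 73, oldest) -> assign | voices=[72 86 88 75]
Op 9: note_on(69): all voices busy, STEAL voice 2 (pitch 88, oldest) -> assign | voices=[72 86 69 75]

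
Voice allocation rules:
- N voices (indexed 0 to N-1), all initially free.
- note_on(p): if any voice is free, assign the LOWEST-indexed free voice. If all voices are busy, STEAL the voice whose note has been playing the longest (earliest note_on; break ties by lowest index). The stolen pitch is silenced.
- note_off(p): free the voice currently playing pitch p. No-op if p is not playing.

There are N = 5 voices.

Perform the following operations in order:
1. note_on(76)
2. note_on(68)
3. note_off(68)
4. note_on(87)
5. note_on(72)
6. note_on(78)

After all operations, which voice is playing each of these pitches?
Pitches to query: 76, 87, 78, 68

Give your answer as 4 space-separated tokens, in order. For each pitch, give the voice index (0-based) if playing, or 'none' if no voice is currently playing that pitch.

Op 1: note_on(76): voice 0 is free -> assigned | voices=[76 - - - -]
Op 2: note_on(68): voice 1 is free -> assigned | voices=[76 68 - - -]
Op 3: note_off(68): free voice 1 | voices=[76 - - - -]
Op 4: note_on(87): voice 1 is free -> assigned | voices=[76 87 - - -]
Op 5: note_on(72): voice 2 is free -> assigned | voices=[76 87 72 - -]
Op 6: note_on(78): voice 3 is free -> assigned | voices=[76 87 72 78 -]

Answer: 0 1 3 none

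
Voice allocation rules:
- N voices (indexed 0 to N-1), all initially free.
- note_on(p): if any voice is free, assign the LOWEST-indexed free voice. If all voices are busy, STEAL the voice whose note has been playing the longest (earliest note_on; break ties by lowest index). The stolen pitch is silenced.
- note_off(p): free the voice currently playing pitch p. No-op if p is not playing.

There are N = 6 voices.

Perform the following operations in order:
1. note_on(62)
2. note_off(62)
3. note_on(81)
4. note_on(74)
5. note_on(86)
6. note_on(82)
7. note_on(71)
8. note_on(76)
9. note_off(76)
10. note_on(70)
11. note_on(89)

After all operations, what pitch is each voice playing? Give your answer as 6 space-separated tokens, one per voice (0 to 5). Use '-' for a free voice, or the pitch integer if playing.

Answer: 89 74 86 82 71 70

Derivation:
Op 1: note_on(62): voice 0 is free -> assigned | voices=[62 - - - - -]
Op 2: note_off(62): free voice 0 | voices=[- - - - - -]
Op 3: note_on(81): voice 0 is free -> assigned | voices=[81 - - - - -]
Op 4: note_on(74): voice 1 is free -> assigned | voices=[81 74 - - - -]
Op 5: note_on(86): voice 2 is free -> assigned | voices=[81 74 86 - - -]
Op 6: note_on(82): voice 3 is free -> assigned | voices=[81 74 86 82 - -]
Op 7: note_on(71): voice 4 is free -> assigned | voices=[81 74 86 82 71 -]
Op 8: note_on(76): voice 5 is free -> assigned | voices=[81 74 86 82 71 76]
Op 9: note_off(76): free voice 5 | voices=[81 74 86 82 71 -]
Op 10: note_on(70): voice 5 is free -> assigned | voices=[81 74 86 82 71 70]
Op 11: note_on(89): all voices busy, STEAL voice 0 (pitch 81, oldest) -> assign | voices=[89 74 86 82 71 70]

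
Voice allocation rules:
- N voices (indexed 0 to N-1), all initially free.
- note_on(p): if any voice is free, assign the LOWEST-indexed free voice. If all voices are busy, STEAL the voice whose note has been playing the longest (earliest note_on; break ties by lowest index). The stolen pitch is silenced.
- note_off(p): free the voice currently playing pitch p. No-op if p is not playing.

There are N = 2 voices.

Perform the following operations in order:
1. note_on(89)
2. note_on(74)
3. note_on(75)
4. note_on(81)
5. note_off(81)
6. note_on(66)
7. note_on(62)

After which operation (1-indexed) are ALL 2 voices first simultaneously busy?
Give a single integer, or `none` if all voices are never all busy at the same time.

Op 1: note_on(89): voice 0 is free -> assigned | voices=[89 -]
Op 2: note_on(74): voice 1 is free -> assigned | voices=[89 74]
Op 3: note_on(75): all voices busy, STEAL voice 0 (pitch 89, oldest) -> assign | voices=[75 74]
Op 4: note_on(81): all voices busy, STEAL voice 1 (pitch 74, oldest) -> assign | voices=[75 81]
Op 5: note_off(81): free voice 1 | voices=[75 -]
Op 6: note_on(66): voice 1 is free -> assigned | voices=[75 66]
Op 7: note_on(62): all voices busy, STEAL voice 0 (pitch 75, oldest) -> assign | voices=[62 66]

Answer: 2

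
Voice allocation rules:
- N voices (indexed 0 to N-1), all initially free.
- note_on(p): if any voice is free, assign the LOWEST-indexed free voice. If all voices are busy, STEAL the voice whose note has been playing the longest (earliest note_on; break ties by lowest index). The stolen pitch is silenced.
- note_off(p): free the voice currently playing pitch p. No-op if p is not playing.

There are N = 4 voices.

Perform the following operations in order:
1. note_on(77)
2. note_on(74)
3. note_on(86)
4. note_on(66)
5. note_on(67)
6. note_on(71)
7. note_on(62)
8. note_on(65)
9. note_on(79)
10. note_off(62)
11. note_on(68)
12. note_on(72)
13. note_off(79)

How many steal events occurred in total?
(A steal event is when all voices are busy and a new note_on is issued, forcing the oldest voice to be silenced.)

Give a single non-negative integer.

Op 1: note_on(77): voice 0 is free -> assigned | voices=[77 - - -]
Op 2: note_on(74): voice 1 is free -> assigned | voices=[77 74 - -]
Op 3: note_on(86): voice 2 is free -> assigned | voices=[77 74 86 -]
Op 4: note_on(66): voice 3 is free -> assigned | voices=[77 74 86 66]
Op 5: note_on(67): all voices busy, STEAL voice 0 (pitch 77, oldest) -> assign | voices=[67 74 86 66]
Op 6: note_on(71): all voices busy, STEAL voice 1 (pitch 74, oldest) -> assign | voices=[67 71 86 66]
Op 7: note_on(62): all voices busy, STEAL voice 2 (pitch 86, oldest) -> assign | voices=[67 71 62 66]
Op 8: note_on(65): all voices busy, STEAL voice 3 (pitch 66, oldest) -> assign | voices=[67 71 62 65]
Op 9: note_on(79): all voices busy, STEAL voice 0 (pitch 67, oldest) -> assign | voices=[79 71 62 65]
Op 10: note_off(62): free voice 2 | voices=[79 71 - 65]
Op 11: note_on(68): voice 2 is free -> assigned | voices=[79 71 68 65]
Op 12: note_on(72): all voices busy, STEAL voice 1 (pitch 71, oldest) -> assign | voices=[79 72 68 65]
Op 13: note_off(79): free voice 0 | voices=[- 72 68 65]

Answer: 6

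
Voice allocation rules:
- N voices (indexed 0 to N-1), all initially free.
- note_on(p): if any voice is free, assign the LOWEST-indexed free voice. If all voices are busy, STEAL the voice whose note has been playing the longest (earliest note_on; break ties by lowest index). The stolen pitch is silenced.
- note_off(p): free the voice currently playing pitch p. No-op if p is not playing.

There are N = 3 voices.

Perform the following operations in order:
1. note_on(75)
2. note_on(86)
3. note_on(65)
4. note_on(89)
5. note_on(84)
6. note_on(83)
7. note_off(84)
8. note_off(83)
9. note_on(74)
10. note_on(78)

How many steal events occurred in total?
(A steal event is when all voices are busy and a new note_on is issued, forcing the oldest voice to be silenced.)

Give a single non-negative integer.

Answer: 3

Derivation:
Op 1: note_on(75): voice 0 is free -> assigned | voices=[75 - -]
Op 2: note_on(86): voice 1 is free -> assigned | voices=[75 86 -]
Op 3: note_on(65): voice 2 is free -> assigned | voices=[75 86 65]
Op 4: note_on(89): all voices busy, STEAL voice 0 (pitch 75, oldest) -> assign | voices=[89 86 65]
Op 5: note_on(84): all voices busy, STEAL voice 1 (pitch 86, oldest) -> assign | voices=[89 84 65]
Op 6: note_on(83): all voices busy, STEAL voice 2 (pitch 65, oldest) -> assign | voices=[89 84 83]
Op 7: note_off(84): free voice 1 | voices=[89 - 83]
Op 8: note_off(83): free voice 2 | voices=[89 - -]
Op 9: note_on(74): voice 1 is free -> assigned | voices=[89 74 -]
Op 10: note_on(78): voice 2 is free -> assigned | voices=[89 74 78]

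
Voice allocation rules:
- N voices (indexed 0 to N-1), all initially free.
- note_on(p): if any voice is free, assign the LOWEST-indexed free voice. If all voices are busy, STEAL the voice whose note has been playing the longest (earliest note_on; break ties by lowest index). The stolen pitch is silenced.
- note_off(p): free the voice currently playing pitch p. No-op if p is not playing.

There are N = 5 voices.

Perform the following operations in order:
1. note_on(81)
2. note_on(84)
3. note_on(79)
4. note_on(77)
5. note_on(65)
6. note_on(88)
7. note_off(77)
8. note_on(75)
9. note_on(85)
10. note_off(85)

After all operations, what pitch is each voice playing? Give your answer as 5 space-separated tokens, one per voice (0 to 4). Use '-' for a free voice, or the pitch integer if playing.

Answer: 88 - 79 75 65

Derivation:
Op 1: note_on(81): voice 0 is free -> assigned | voices=[81 - - - -]
Op 2: note_on(84): voice 1 is free -> assigned | voices=[81 84 - - -]
Op 3: note_on(79): voice 2 is free -> assigned | voices=[81 84 79 - -]
Op 4: note_on(77): voice 3 is free -> assigned | voices=[81 84 79 77 -]
Op 5: note_on(65): voice 4 is free -> assigned | voices=[81 84 79 77 65]
Op 6: note_on(88): all voices busy, STEAL voice 0 (pitch 81, oldest) -> assign | voices=[88 84 79 77 65]
Op 7: note_off(77): free voice 3 | voices=[88 84 79 - 65]
Op 8: note_on(75): voice 3 is free -> assigned | voices=[88 84 79 75 65]
Op 9: note_on(85): all voices busy, STEAL voice 1 (pitch 84, oldest) -> assign | voices=[88 85 79 75 65]
Op 10: note_off(85): free voice 1 | voices=[88 - 79 75 65]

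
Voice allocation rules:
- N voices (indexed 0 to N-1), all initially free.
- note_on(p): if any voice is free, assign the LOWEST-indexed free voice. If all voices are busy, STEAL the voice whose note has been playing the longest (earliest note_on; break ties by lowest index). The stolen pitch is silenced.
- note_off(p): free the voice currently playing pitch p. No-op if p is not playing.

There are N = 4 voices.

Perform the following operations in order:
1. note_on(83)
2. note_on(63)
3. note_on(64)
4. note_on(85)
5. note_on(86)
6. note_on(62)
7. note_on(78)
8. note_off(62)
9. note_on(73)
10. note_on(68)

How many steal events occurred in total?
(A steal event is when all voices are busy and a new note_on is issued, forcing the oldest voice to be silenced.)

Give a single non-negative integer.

Op 1: note_on(83): voice 0 is free -> assigned | voices=[83 - - -]
Op 2: note_on(63): voice 1 is free -> assigned | voices=[83 63 - -]
Op 3: note_on(64): voice 2 is free -> assigned | voices=[83 63 64 -]
Op 4: note_on(85): voice 3 is free -> assigned | voices=[83 63 64 85]
Op 5: note_on(86): all voices busy, STEAL voice 0 (pitch 83, oldest) -> assign | voices=[86 63 64 85]
Op 6: note_on(62): all voices busy, STEAL voice 1 (pitch 63, oldest) -> assign | voices=[86 62 64 85]
Op 7: note_on(78): all voices busy, STEAL voice 2 (pitch 64, oldest) -> assign | voices=[86 62 78 85]
Op 8: note_off(62): free voice 1 | voices=[86 - 78 85]
Op 9: note_on(73): voice 1 is free -> assigned | voices=[86 73 78 85]
Op 10: note_on(68): all voices busy, STEAL voice 3 (pitch 85, oldest) -> assign | voices=[86 73 78 68]

Answer: 4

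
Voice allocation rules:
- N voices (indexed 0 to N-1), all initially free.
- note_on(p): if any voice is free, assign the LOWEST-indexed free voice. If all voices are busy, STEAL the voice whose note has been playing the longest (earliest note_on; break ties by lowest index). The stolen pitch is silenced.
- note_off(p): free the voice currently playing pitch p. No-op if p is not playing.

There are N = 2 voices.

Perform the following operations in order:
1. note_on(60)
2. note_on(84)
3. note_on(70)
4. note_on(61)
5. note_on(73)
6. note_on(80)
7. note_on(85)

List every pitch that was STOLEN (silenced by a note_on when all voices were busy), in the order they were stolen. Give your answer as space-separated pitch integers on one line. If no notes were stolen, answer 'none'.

Answer: 60 84 70 61 73

Derivation:
Op 1: note_on(60): voice 0 is free -> assigned | voices=[60 -]
Op 2: note_on(84): voice 1 is free -> assigned | voices=[60 84]
Op 3: note_on(70): all voices busy, STEAL voice 0 (pitch 60, oldest) -> assign | voices=[70 84]
Op 4: note_on(61): all voices busy, STEAL voice 1 (pitch 84, oldest) -> assign | voices=[70 61]
Op 5: note_on(73): all voices busy, STEAL voice 0 (pitch 70, oldest) -> assign | voices=[73 61]
Op 6: note_on(80): all voices busy, STEAL voice 1 (pitch 61, oldest) -> assign | voices=[73 80]
Op 7: note_on(85): all voices busy, STEAL voice 0 (pitch 73, oldest) -> assign | voices=[85 80]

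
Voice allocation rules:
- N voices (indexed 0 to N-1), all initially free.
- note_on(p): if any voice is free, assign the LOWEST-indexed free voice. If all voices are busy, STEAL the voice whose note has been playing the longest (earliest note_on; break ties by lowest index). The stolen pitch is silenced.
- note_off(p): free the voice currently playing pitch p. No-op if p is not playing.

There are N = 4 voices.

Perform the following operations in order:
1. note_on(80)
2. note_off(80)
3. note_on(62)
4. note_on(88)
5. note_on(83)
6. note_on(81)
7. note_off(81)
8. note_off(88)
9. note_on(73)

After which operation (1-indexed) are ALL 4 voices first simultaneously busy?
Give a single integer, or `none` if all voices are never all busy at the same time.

Answer: 6

Derivation:
Op 1: note_on(80): voice 0 is free -> assigned | voices=[80 - - -]
Op 2: note_off(80): free voice 0 | voices=[- - - -]
Op 3: note_on(62): voice 0 is free -> assigned | voices=[62 - - -]
Op 4: note_on(88): voice 1 is free -> assigned | voices=[62 88 - -]
Op 5: note_on(83): voice 2 is free -> assigned | voices=[62 88 83 -]
Op 6: note_on(81): voice 3 is free -> assigned | voices=[62 88 83 81]
Op 7: note_off(81): free voice 3 | voices=[62 88 83 -]
Op 8: note_off(88): free voice 1 | voices=[62 - 83 -]
Op 9: note_on(73): voice 1 is free -> assigned | voices=[62 73 83 -]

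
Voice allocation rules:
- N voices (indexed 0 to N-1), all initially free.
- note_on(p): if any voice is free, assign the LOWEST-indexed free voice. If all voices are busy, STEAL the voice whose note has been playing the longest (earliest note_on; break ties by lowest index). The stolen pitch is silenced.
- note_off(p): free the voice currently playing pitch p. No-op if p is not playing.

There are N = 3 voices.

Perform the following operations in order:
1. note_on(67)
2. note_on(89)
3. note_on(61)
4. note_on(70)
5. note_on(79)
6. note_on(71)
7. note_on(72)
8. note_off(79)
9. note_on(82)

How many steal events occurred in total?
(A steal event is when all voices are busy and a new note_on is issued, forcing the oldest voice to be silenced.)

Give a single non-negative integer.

Answer: 4

Derivation:
Op 1: note_on(67): voice 0 is free -> assigned | voices=[67 - -]
Op 2: note_on(89): voice 1 is free -> assigned | voices=[67 89 -]
Op 3: note_on(61): voice 2 is free -> assigned | voices=[67 89 61]
Op 4: note_on(70): all voices busy, STEAL voice 0 (pitch 67, oldest) -> assign | voices=[70 89 61]
Op 5: note_on(79): all voices busy, STEAL voice 1 (pitch 89, oldest) -> assign | voices=[70 79 61]
Op 6: note_on(71): all voices busy, STEAL voice 2 (pitch 61, oldest) -> assign | voices=[70 79 71]
Op 7: note_on(72): all voices busy, STEAL voice 0 (pitch 70, oldest) -> assign | voices=[72 79 71]
Op 8: note_off(79): free voice 1 | voices=[72 - 71]
Op 9: note_on(82): voice 1 is free -> assigned | voices=[72 82 71]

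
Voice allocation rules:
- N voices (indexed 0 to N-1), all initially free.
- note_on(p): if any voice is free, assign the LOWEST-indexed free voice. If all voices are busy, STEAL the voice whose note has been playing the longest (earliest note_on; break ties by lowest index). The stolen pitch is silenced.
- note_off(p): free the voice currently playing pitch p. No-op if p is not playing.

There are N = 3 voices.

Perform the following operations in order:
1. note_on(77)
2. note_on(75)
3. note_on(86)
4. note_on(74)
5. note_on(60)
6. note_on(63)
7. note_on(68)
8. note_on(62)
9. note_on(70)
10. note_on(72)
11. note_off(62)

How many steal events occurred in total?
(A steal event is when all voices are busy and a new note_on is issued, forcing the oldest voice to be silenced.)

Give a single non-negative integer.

Answer: 7

Derivation:
Op 1: note_on(77): voice 0 is free -> assigned | voices=[77 - -]
Op 2: note_on(75): voice 1 is free -> assigned | voices=[77 75 -]
Op 3: note_on(86): voice 2 is free -> assigned | voices=[77 75 86]
Op 4: note_on(74): all voices busy, STEAL voice 0 (pitch 77, oldest) -> assign | voices=[74 75 86]
Op 5: note_on(60): all voices busy, STEAL voice 1 (pitch 75, oldest) -> assign | voices=[74 60 86]
Op 6: note_on(63): all voices busy, STEAL voice 2 (pitch 86, oldest) -> assign | voices=[74 60 63]
Op 7: note_on(68): all voices busy, STEAL voice 0 (pitch 74, oldest) -> assign | voices=[68 60 63]
Op 8: note_on(62): all voices busy, STEAL voice 1 (pitch 60, oldest) -> assign | voices=[68 62 63]
Op 9: note_on(70): all voices busy, STEAL voice 2 (pitch 63, oldest) -> assign | voices=[68 62 70]
Op 10: note_on(72): all voices busy, STEAL voice 0 (pitch 68, oldest) -> assign | voices=[72 62 70]
Op 11: note_off(62): free voice 1 | voices=[72 - 70]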